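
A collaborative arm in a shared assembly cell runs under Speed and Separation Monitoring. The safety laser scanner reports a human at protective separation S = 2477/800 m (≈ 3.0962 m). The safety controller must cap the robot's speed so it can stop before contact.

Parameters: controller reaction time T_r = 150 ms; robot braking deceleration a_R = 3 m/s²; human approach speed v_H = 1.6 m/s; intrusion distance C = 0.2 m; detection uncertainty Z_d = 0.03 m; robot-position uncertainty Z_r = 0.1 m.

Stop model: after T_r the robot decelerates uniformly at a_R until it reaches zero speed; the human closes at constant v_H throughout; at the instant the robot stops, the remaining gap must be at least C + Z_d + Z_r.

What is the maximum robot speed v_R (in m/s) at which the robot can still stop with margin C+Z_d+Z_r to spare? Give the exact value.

collect terms ⇒ (1/6)·v_R² + (41/60)·v_R + (-2021/800) = 0
  disc = (41/60)² − 4·(1/6)·(-2021/800) = 484/225 ; √disc = 22/15
  v_R = (−(41/60) + 22/15) / (2·(1/6)) = 47/20 m/s
check:
stop time T_s = (47/20)/3 = 0.7833 s
reaction-phase robot travel = 2.3500·0.1500 = 0.3525 m
braking distance = 2.3500²/(2·3.0000) = 0.9204 m
human closes 1.6000·0.9333 = 1.4933 m
residual clearance needed = 0.2000+0.0300+0.1000 = 0.3300 m
sum ≈ 0.3525+0.9204+1.4933+0.3300 ≈ 3.0962 m = S ✓

v_R_max = 47/20 m/s = 2.3500 m/s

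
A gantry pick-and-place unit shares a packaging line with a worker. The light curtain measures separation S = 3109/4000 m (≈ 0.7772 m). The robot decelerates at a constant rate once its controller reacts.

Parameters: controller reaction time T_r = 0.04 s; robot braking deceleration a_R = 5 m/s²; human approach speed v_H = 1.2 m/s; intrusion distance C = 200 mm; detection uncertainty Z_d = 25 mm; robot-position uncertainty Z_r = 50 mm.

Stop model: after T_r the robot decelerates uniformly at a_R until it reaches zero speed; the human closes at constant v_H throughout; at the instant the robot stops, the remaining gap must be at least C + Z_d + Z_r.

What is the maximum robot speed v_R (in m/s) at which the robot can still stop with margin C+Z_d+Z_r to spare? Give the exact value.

v_R_max = 23/20 m/s = 1.1500 m/s

collect terms ⇒ (1/10)·v_R² + (7/25)·v_R + (-1817/4000) = 0
  disc = (7/25)² − 4·(1/10)·(-1817/4000) = 2601/10000 ; √disc = 51/100
  v_R = (−(7/25) + 51/100) / (2·(1/10)) = 23/20 m/s
check:
stop time T_s = (23/20)/5 = 0.2300 s
reaction-phase robot travel = 1.1500·0.0400 = 0.0460 m
robot covers 1.1500·0.2300 − ½·5.0000·0.2300² = 0.1323 m while stopping
human closes 1.2000·0.2700 = 0.3240 m
residual clearance needed = 0.2000+0.0250+0.0500 = 0.2750 m
sum ≈ 0.0460+0.1323+0.3240+0.2750 ≈ 0.7772 m = S ✓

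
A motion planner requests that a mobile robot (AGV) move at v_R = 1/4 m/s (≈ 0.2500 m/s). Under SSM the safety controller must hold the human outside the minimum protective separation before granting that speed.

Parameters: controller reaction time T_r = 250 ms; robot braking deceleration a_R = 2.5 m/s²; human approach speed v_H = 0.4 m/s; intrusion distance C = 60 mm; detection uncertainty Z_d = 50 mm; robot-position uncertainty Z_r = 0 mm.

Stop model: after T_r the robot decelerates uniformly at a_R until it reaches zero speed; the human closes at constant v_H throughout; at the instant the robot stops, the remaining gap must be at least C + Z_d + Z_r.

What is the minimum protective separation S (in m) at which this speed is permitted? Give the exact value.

S_min = 13/40 m = 0.3250 m

stop time T_s = (1/4)/(5/2) = 0.1000 s
reaction-phase robot travel = 0.2500·0.2500 = 0.0625 m
robot under decel: 0.2500²/(2·2.5000) = 0.0125 m
human over T_r+T_s: 0.4000·(0.2500+0.1000) = 0.1400 m
residual clearance needed = 0.0600+0.0500+0.0000 = 0.1100 m
S_min ≈ 0.0625+0.0125+0.1400+0.1100  ⇒  S_min = 13/40 m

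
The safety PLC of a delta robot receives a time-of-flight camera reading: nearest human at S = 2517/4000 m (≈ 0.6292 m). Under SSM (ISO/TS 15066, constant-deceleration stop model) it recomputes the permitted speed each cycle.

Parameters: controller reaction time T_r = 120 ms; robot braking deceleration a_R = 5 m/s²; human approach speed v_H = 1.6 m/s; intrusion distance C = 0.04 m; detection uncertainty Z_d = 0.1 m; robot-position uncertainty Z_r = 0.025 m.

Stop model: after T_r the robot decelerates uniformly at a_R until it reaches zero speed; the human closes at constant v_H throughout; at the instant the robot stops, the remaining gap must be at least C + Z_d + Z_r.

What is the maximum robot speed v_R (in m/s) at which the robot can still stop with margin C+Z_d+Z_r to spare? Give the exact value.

v_R_max = 11/20 m/s = 0.5500 m/s

at the boundary: (1/10)·v² + (11/25)·v + (-1089/4000) = 0
  disc = (11/25)² − 4·(1/10)·(-1089/4000) = 121/400 ; √disc = 11/20
  v_R = (−(11/25) + 11/20) / (2·(1/10)) = 11/20 m/s
check:
braking lasts T_s = (11/20)/5 = 0.1100 s
robot covers v_R·T_r = 0.5500·0.1200 = 0.0660 m before braking
braking distance = 0.5500²/(2·5.0000) = 0.0302 m
person approaches 1.6000·(0.1200+0.1100) = 0.3680 m
C+Z_d+Z_r = 0.0400+0.1000+0.0250 = 0.1650 m
sum ≈ 0.0660+0.0302+0.3680+0.1650 ≈ 0.6292 m = S ✓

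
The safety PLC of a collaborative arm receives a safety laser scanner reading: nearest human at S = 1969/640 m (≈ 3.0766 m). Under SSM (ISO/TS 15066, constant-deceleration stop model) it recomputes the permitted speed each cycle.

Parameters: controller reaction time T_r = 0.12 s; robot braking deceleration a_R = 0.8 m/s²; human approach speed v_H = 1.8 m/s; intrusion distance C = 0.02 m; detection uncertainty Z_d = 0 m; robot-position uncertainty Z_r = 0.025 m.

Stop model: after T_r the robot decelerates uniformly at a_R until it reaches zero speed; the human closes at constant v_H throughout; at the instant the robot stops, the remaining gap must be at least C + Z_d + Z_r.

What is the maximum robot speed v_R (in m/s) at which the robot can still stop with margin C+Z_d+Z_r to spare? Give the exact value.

at the boundary: (5/8)·v² + (237/100)·v + (-45049/16000) = 0
  disc = (237/100)² − 4·(5/8)·(-45049/16000) = 2024929/160000 ; √disc = 1423/400
  v_R = (−(237/100) + 1423/400) / (2·(5/8)) = 19/20 m/s
check:
stop time T_s = (19/20)/(4/5) = 1.1875 s
robot in T_r: 0.9500·0.1200 = 0.1140 m
braking distance = 0.9500²/(2·0.8000) = 0.5641 m
human closes 1.8000·1.3075 = 2.3535 m
C+Z_d+Z_r = 0.0200+0.0000+0.0250 = 0.0450 m
sum ≈ 0.1140+0.5641+2.3535+0.0450 ≈ 3.0766 m = S ✓

v_R_max = 19/20 m/s = 0.9500 m/s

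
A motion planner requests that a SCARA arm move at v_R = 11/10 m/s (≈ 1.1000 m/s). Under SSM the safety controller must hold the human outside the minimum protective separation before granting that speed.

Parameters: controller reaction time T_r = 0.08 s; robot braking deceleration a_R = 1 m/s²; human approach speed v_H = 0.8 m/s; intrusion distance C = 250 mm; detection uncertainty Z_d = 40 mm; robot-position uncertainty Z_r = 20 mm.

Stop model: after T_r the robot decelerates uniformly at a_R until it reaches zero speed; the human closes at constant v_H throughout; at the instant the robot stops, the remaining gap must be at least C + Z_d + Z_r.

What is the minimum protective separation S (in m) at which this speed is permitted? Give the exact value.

S_min = 1947/1000 m = 1.9470 m

stop time T_s = (11/10)/1 = 1.1000 s
robot in T_r: 1.1000·0.0800 = 0.0880 m
robot under decel: 1.1000²/(2·1.0000) = 0.6050 m
human over T_r+T_s: 0.8000·(0.0800+1.1000) = 0.9440 m
C+Z_d+Z_r = 0.2500+0.0400+0.0200 = 0.3100 m
S_min ≈ 0.0880+0.6050+0.9440+0.3100  ⇒  S_min = 1947/1000 m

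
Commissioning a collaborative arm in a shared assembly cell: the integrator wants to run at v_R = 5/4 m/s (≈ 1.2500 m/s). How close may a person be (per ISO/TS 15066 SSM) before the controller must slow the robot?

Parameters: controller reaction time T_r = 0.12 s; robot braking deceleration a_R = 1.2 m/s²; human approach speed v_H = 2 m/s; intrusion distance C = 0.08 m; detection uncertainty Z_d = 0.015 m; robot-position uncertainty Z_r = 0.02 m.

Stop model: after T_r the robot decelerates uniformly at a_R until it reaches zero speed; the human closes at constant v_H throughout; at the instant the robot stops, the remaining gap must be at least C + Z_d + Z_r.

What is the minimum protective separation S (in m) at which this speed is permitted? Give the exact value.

S_min = 5183/1600 m = 3.2394 m

T_s = v_R/a_R = (5/4)/(6/5) = 1.0417 s
reaction-phase robot travel = 1.2500·0.1200 = 0.1500 m
robot under decel: 1.2500²/(2·1.2000) = 0.6510 m
human closes 2.0000·1.1617 = 2.3233 m
residual clearance needed = 0.0800+0.0150+0.0200 = 0.1150 m
S_min ≈ 0.1500+0.6510+2.3233+0.1150  ⇒  S_min = 5183/1600 m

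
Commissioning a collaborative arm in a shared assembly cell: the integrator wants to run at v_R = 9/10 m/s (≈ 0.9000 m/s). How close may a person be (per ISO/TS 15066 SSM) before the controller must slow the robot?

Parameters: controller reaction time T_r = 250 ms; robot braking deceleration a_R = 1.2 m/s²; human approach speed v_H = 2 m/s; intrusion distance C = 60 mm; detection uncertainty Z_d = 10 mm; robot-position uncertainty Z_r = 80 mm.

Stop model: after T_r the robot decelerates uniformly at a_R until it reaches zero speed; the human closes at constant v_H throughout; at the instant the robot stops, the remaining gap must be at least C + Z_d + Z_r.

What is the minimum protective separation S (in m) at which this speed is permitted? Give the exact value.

T_s = v_R/a_R = (9/10)/(6/5) = 0.7500 s
robot in T_r: 0.9000·0.2500 = 0.2250 m
robot covers 0.9000·0.7500 − ½·1.2000·0.7500² = 0.3375 m while stopping
human closes 2.0000·1.0000 = 2.0000 m
C+Z_d+Z_r = 0.0600+0.0100+0.0800 = 0.1500 m
S_min ≈ 0.2250+0.3375+2.0000+0.1500  ⇒  S_min = 217/80 m

S_min = 217/80 m = 2.7125 m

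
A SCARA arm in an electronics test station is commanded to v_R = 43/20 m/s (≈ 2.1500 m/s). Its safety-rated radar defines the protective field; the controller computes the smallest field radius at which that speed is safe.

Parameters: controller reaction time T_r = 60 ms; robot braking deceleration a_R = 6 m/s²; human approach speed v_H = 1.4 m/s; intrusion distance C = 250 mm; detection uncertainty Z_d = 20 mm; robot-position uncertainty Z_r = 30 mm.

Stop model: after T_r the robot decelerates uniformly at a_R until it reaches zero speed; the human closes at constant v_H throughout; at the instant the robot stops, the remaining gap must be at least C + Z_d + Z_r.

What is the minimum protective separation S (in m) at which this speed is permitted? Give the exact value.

braking lasts T_s = (43/20)/6 = 0.3583 s
reaction-phase robot travel = 2.1500·0.0600 = 0.1290 m
braking distance = 2.1500²/(2·6.0000) = 0.3852 m
human closes 1.4000·0.4183 = 0.5857 m
residual clearance needed = 0.2500+0.0200+0.0300 = 0.3000 m
S_min ≈ 0.1290+0.3852+0.5857+0.3000  ⇒  S_min = 11199/8000 m

S_min = 11199/8000 m = 1.3999 m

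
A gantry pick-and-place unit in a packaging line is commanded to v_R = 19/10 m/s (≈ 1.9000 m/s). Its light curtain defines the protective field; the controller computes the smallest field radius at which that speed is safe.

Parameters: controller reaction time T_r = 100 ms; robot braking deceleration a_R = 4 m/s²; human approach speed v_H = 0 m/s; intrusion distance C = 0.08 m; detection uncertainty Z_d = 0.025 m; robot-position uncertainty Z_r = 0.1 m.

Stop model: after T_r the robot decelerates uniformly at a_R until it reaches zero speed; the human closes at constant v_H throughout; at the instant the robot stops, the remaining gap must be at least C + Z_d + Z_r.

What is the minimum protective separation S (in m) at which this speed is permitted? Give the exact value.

S_min = 677/800 m = 0.8462 m

T_s = v_R/a_R = (19/10)/4 = 0.4750 s
reaction-phase robot travel = 1.9000·0.1000 = 0.1900 m
robot covers 1.9000·0.4750 − ½·4.0000·0.4750² = 0.4512 m while stopping
person approaches 0.0000·(0.1000+0.4750) = 0.0000 m
residual clearance needed = 0.0800+0.0250+0.1000 = 0.2050 m
S_min ≈ 0.1900+0.4512+0.0000+0.2050  ⇒  S_min = 677/800 m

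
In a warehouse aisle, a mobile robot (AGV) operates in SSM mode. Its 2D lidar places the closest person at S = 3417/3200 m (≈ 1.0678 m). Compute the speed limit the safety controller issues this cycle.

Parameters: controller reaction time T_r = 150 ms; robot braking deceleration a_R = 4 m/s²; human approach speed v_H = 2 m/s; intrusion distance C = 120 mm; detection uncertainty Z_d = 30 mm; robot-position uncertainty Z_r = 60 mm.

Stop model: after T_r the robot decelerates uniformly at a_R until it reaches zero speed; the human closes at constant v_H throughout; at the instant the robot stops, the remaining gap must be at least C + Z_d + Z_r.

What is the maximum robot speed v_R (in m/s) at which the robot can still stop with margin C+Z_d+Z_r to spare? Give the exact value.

v_R_max = 3/4 m/s = 0.7500 m/s

at the boundary: (1/8)·v² + (13/20)·v + (-357/640) = 0
  disc = (13/20)² − 4·(1/8)·(-357/640) = 4489/6400 ; √disc = 67/80
  v_R = (−(13/20) + 67/80) / (2·(1/8)) = 3/4 m/s
check:
stop time T_s = (3/4)/4 = 0.1875 s
reaction-phase robot travel = 0.7500·0.1500 = 0.1125 m
robot covers 0.7500·0.1875 − ½·4.0000·0.1875² = 0.0703 m while stopping
human closes 2.0000·0.3375 = 0.6750 m
C+Z_d+Z_r = 0.1200+0.0300+0.0600 = 0.2100 m
sum ≈ 0.1125+0.0703+0.6750+0.2100 ≈ 1.0678 m = S ✓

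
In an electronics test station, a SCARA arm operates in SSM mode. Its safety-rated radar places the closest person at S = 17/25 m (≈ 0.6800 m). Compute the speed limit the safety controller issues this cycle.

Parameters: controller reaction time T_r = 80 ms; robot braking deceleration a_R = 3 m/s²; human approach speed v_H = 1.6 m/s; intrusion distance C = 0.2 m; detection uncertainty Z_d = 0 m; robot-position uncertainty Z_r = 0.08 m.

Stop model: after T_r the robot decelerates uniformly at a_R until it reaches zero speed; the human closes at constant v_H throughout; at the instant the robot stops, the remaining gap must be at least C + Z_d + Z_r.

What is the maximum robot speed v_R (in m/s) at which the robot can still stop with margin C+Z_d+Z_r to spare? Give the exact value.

at the boundary: (1/6)·v² + (46/75)·v + (-34/125) = 0
  disc = (46/75)² − 4·(1/6)·(-34/125) = 3136/5625 ; √disc = 56/75
  v_R = (−(46/75) + 56/75) / (2·(1/6)) = 2/5 m/s
check:
stop time T_s = (2/5)/3 = 0.1333 s
robot covers v_R·T_r = 0.4000·0.0800 = 0.0320 m before braking
braking distance = 0.4000²/(2·3.0000) = 0.0267 m
person approaches 1.6000·(0.0800+0.1333) = 0.3413 m
residual clearance needed = 0.2000+0.0000+0.0800 = 0.2800 m
sum ≈ 0.0320+0.0267+0.3413+0.2800 ≈ 0.6800 m = S ✓

v_R_max = 2/5 m/s = 0.4000 m/s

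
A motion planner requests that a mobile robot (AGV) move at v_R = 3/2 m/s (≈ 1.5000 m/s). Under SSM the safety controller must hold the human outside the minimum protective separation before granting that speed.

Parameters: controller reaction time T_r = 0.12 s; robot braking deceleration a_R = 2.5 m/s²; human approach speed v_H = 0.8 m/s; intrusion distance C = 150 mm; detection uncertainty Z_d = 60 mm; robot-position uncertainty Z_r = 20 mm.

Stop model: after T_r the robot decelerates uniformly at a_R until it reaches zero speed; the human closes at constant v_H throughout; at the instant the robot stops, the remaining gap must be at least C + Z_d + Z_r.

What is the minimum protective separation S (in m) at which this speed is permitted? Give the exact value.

S_min = 359/250 m = 1.4360 m

T_s = v_R/a_R = (3/2)/(5/2) = 0.6000 s
reaction-phase robot travel = 1.5000·0.1200 = 0.1800 m
braking distance = 1.5000²/(2·2.5000) = 0.4500 m
person approaches 0.8000·(0.1200+0.6000) = 0.5760 m
margins: 0.1500+0.0600+0.0200 = 0.2300 m
S_min ≈ 0.1800+0.4500+0.5760+0.2300  ⇒  S_min = 359/250 m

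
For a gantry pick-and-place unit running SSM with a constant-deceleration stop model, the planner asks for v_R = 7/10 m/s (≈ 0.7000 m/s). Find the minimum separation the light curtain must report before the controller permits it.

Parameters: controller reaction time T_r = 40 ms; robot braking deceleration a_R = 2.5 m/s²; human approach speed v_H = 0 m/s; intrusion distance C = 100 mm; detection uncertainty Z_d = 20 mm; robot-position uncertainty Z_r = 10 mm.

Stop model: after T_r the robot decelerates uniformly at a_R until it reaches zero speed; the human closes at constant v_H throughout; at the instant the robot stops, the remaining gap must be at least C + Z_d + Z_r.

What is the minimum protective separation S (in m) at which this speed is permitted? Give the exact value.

stop time T_s = (7/10)/(5/2) = 0.2800 s
robot covers v_R·T_r = 0.7000·0.0400 = 0.0280 m before braking
braking distance = 0.7000²/(2·2.5000) = 0.0980 m
person approaches 0.0000·(0.0400+0.2800) = 0.0000 m
residual clearance needed = 0.1000+0.0200+0.0100 = 0.1300 m
S_min ≈ 0.0280+0.0980+0.0000+0.1300  ⇒  S_min = 32/125 m

S_min = 32/125 m = 0.2560 m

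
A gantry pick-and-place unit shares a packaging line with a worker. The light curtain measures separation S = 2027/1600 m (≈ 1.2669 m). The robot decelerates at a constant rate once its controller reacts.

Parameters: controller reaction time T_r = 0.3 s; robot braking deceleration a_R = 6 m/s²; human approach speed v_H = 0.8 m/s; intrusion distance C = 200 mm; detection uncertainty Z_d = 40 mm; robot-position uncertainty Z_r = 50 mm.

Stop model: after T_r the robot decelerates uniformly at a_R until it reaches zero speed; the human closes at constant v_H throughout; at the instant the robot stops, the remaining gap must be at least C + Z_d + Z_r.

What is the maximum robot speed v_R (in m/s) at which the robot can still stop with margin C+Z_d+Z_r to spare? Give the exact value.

at the boundary: (1/12)·v² + (13/30)·v + (-1179/1600) = 0
  disc = (13/30)² − 4·(1/12)·(-1179/1600) = 6241/14400 ; √disc = 79/120
  v_R = (−(13/30) + 79/120) / (2·(1/12)) = 27/20 m/s
check:
braking lasts T_s = (27/20)/6 = 0.2250 s
robot in T_r: 1.3500·0.3000 = 0.4050 m
robot covers 1.3500·0.2250 − ½·6.0000·0.2250² = 0.1519 m while stopping
human closes 0.8000·0.5250 = 0.4200 m
margins: 0.2000+0.0400+0.0500 = 0.2900 m
sum ≈ 0.4050+0.1519+0.4200+0.2900 ≈ 1.2669 m = S ✓

v_R_max = 27/20 m/s = 1.3500 m/s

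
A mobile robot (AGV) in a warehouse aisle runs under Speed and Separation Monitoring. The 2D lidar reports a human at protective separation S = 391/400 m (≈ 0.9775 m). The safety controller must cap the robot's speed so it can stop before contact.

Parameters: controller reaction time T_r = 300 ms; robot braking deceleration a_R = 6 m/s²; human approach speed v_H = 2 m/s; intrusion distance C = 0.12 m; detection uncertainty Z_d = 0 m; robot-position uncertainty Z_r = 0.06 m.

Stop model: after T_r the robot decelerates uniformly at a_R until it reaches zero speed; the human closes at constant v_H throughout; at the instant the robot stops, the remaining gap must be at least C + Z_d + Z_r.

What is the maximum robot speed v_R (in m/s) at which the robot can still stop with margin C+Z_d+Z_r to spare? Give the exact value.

quadratic (1/12)·v² + (19/30)·v + (-79/400) = 0
  disc = (19/30)² − 4·(1/12)·(-79/400) = 1681/3600 ; √disc = 41/60
  v_R = (−(19/30) + 41/60) / (2·(1/12)) = 3/10 m/s
check:
stop time T_s = (3/10)/6 = 0.0500 s
reaction-phase robot travel = 0.3000·0.3000 = 0.0900 m
robot covers 0.3000·0.0500 − ½·6.0000·0.0500² = 0.0075 m while stopping
person approaches 2.0000·(0.3000+0.0500) = 0.7000 m
residual clearance needed = 0.1200+0.0000+0.0600 = 0.1800 m
sum ≈ 0.0900+0.0075+0.7000+0.1800 ≈ 0.9775 m = S ✓

v_R_max = 3/10 m/s = 0.3000 m/s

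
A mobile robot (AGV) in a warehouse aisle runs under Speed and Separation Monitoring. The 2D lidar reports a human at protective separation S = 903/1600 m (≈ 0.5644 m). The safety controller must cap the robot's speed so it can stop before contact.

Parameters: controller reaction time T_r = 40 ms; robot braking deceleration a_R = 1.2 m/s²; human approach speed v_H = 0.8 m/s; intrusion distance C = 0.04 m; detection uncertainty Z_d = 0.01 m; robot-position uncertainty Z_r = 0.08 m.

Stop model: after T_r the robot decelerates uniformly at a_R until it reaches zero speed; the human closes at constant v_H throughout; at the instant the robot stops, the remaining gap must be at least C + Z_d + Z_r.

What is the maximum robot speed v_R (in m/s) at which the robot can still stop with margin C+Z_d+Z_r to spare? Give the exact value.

v_R_max = 9/20 m/s = 0.4500 m/s

collect terms ⇒ (5/12)·v_R² + (53/75)·v_R + (-3219/8000) = 0
  disc = (53/75)² − 4·(5/12)·(-3219/8000) = 421201/360000 ; √disc = 649/600
  v_R = (−(53/75) + 649/600) / (2·(5/12)) = 9/20 m/s
check:
stop time T_s = (9/20)/(6/5) = 0.3750 s
reaction-phase robot travel = 0.4500·0.0400 = 0.0180 m
braking distance = 0.4500²/(2·1.2000) = 0.0844 m
human over T_r+T_s: 0.8000·(0.0400+0.3750) = 0.3320 m
C+Z_d+Z_r = 0.0400+0.0100+0.0800 = 0.1300 m
sum ≈ 0.0180+0.0844+0.3320+0.1300 ≈ 0.5644 m = S ✓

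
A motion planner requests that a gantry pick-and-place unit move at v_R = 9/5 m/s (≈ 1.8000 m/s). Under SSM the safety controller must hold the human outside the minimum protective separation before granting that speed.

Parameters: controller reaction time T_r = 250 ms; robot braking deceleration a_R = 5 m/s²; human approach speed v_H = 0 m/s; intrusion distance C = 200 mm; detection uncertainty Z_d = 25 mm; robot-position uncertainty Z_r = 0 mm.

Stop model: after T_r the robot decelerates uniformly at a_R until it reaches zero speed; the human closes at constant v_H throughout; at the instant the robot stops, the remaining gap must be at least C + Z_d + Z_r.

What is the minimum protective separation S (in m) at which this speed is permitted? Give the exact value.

S_min = 999/1000 m = 0.9990 m

T_s = v_R/a_R = (9/5)/5 = 0.3600 s
reaction-phase robot travel = 1.8000·0.2500 = 0.4500 m
braking distance = 1.8000²/(2·5.0000) = 0.3240 m
human closes 0.0000·0.6100 = 0.0000 m
margins: 0.2000+0.0250+0.0000 = 0.2250 m
S_min ≈ 0.4500+0.3240+0.0000+0.2250  ⇒  S_min = 999/1000 m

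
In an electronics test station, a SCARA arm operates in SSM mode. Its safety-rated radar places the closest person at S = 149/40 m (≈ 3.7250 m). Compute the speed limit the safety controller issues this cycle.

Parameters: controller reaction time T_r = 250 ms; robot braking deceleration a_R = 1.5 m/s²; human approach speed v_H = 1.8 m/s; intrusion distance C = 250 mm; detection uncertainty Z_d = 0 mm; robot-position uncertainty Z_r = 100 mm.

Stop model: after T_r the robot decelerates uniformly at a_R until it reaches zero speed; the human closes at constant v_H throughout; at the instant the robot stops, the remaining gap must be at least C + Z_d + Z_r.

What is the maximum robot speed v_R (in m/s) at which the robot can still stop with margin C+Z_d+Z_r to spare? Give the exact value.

collect terms ⇒ (1/3)·v_R² + (29/20)·v_R + (-117/40) = 0
  disc = (29/20)² − 4·(1/3)·(-117/40) = 2401/400 ; √disc = 49/20
  v_R = (−(29/20) + 49/20) / (2·(1/3)) = 3/2 m/s
check:
T_s = v_R/a_R = (3/2)/(3/2) = 1.0000 s
robot in T_r: 1.5000·0.2500 = 0.3750 m
braking distance = 1.5000²/(2·1.5000) = 0.7500 m
human closes 1.8000·1.2500 = 2.2500 m
residual clearance needed = 0.2500+0.0000+0.1000 = 0.3500 m
sum ≈ 0.3750+0.7500+2.2500+0.3500 ≈ 3.7250 m = S ✓

v_R_max = 3/2 m/s = 1.5000 m/s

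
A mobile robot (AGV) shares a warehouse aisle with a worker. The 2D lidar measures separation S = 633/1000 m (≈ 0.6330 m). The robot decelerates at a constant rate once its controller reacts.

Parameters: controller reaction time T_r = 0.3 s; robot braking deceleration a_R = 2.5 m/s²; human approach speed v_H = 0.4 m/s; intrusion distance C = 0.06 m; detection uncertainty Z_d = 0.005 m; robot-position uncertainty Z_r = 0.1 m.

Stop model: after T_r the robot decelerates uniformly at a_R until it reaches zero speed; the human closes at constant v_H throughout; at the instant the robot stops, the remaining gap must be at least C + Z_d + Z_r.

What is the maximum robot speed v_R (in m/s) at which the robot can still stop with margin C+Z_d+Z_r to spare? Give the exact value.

v_R_max = 3/5 m/s = 0.6000 m/s

collect terms ⇒ (1/5)·v_R² + (23/50)·v_R + (-87/250) = 0
  disc = (23/50)² − 4·(1/5)·(-87/250) = 49/100 ; √disc = 7/10
  v_R = (−(23/50) + 7/10) / (2·(1/5)) = 3/5 m/s
check:
stop time T_s = (3/5)/(5/2) = 0.2400 s
robot in T_r: 0.6000·0.3000 = 0.1800 m
robot under decel: 0.6000²/(2·2.5000) = 0.0720 m
person approaches 0.4000·(0.3000+0.2400) = 0.2160 m
C+Z_d+Z_r = 0.0600+0.0050+0.1000 = 0.1650 m
sum ≈ 0.1800+0.0720+0.2160+0.1650 ≈ 0.6330 m = S ✓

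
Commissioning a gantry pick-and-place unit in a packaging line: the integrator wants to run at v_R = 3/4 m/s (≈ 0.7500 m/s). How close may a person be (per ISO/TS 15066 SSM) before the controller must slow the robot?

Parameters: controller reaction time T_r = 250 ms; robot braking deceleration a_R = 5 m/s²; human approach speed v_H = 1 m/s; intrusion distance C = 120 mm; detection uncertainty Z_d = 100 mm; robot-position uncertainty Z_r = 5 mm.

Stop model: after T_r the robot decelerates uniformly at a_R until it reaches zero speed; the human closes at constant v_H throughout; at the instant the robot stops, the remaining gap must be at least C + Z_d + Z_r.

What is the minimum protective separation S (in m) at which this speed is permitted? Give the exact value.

S_min = 139/160 m = 0.8688 m

braking lasts T_s = (3/4)/5 = 0.1500 s
reaction-phase robot travel = 0.7500·0.2500 = 0.1875 m
robot covers 0.7500·0.1500 − ½·5.0000·0.1500² = 0.0563 m while stopping
human over T_r+T_s: 1.0000·(0.2500+0.1500) = 0.4000 m
margins: 0.1200+0.1000+0.0050 = 0.2250 m
S_min ≈ 0.1875+0.0563+0.4000+0.2250  ⇒  S_min = 139/160 m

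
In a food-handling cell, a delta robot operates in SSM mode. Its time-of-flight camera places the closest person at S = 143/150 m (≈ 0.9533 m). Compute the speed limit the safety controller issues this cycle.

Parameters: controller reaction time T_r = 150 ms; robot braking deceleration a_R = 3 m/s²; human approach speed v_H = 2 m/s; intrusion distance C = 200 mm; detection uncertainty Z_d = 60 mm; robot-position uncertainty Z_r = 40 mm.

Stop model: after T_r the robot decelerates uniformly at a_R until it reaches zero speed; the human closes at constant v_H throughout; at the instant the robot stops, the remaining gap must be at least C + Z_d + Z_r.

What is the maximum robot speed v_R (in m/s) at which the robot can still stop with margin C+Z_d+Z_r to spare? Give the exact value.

at the boundary: (1/6)·v² + (49/60)·v + (-53/150) = 0
  disc = (49/60)² − 4·(1/6)·(-53/150) = 361/400 ; √disc = 19/20
  v_R = (−(49/60) + 19/20) / (2·(1/6)) = 2/5 m/s
check:
braking lasts T_s = (2/5)/3 = 0.1333 s
reaction-phase robot travel = 0.4000·0.1500 = 0.0600 m
braking distance = 0.4000²/(2·3.0000) = 0.0267 m
human closes 2.0000·0.2833 = 0.5667 m
margins: 0.2000+0.0600+0.0400 = 0.3000 m
sum ≈ 0.0600+0.0267+0.5667+0.3000 ≈ 0.9533 m = S ✓

v_R_max = 2/5 m/s = 0.4000 m/s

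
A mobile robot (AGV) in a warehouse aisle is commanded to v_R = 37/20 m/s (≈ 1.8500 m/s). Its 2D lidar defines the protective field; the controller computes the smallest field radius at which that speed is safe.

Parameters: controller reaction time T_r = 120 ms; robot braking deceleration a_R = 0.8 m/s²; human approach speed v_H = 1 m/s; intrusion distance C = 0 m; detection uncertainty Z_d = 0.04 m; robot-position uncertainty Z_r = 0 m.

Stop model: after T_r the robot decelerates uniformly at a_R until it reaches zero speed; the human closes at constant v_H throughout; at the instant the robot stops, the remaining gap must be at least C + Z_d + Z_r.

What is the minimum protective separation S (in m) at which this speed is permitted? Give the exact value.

braking lasts T_s = (37/20)/(4/5) = 2.3125 s
robot covers v_R·T_r = 1.8500·0.1200 = 0.2220 m before braking
braking distance = 1.8500²/(2·0.8000) = 2.1391 m
human closes 1.0000·2.4325 = 2.4325 m
margins: 0.0000+0.0400+0.0000 = 0.0400 m
S_min ≈ 0.2220+2.1391+2.4325+0.0400  ⇒  S_min = 77337/16000 m

S_min = 77337/16000 m = 4.8336 m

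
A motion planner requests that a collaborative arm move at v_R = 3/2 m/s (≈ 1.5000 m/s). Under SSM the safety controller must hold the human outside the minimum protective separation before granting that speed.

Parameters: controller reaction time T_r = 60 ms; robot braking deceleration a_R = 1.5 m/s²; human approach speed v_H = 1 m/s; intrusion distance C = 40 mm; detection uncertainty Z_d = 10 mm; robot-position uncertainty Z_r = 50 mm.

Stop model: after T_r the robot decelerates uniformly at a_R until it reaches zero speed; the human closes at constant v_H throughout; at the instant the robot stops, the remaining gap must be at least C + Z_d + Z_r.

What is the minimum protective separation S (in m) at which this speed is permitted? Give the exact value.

braking lasts T_s = (3/2)/(3/2) = 1.0000 s
reaction-phase robot travel = 1.5000·0.0600 = 0.0900 m
robot covers 1.5000·1.0000 − ½·1.5000·1.0000² = 0.7500 m while stopping
person approaches 1.0000·(0.0600+1.0000) = 1.0600 m
C+Z_d+Z_r = 0.0400+0.0100+0.0500 = 0.1000 m
S_min ≈ 0.0900+0.7500+1.0600+0.1000  ⇒  S_min = 2 m

S_min = 2 m = 2.0000 m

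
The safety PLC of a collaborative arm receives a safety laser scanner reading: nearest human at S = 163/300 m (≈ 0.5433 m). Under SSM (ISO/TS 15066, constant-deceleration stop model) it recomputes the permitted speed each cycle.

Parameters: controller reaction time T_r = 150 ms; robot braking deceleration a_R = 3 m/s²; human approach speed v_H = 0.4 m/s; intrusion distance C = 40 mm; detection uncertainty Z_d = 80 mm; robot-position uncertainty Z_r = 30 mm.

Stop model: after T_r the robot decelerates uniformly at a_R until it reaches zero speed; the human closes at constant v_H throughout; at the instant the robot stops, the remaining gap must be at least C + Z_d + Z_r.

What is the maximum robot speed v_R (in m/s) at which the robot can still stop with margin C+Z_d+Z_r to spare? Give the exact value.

quadratic (1/6)·v² + (17/60)·v + (-1/3) = 0
  disc = (17/60)² − 4·(1/6)·(-1/3) = 121/400 ; √disc = 11/20
  v_R = (−(17/60) + 11/20) / (2·(1/6)) = 4/5 m/s
check:
T_s = v_R/a_R = (4/5)/3 = 0.2667 s
robot covers v_R·T_r = 0.8000·0.1500 = 0.1200 m before braking
robot under decel: 0.8000²/(2·3.0000) = 0.1067 m
human closes 0.4000·0.4167 = 0.1667 m
C+Z_d+Z_r = 0.0400+0.0800+0.0300 = 0.1500 m
sum ≈ 0.1200+0.1067+0.1667+0.1500 ≈ 0.5433 m = S ✓

v_R_max = 4/5 m/s = 0.8000 m/s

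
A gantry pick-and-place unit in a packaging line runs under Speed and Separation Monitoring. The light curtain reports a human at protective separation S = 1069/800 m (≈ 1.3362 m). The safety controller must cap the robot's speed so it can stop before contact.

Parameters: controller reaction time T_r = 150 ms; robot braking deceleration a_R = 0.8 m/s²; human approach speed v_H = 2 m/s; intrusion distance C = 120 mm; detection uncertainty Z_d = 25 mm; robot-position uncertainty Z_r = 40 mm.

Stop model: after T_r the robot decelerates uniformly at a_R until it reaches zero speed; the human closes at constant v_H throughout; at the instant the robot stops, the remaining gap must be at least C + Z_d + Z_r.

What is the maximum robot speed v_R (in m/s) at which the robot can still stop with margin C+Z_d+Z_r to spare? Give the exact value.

v_R_max = 3/10 m/s = 0.3000 m/s

at the boundary: (5/8)·v² + (53/20)·v + (-681/800) = 0
  disc = (53/20)² − 4·(5/8)·(-681/800) = 14641/1600 ; √disc = 121/40
  v_R = (−(53/20) + 121/40) / (2·(5/8)) = 3/10 m/s
check:
stop time T_s = (3/10)/(4/5) = 0.3750 s
robot covers v_R·T_r = 0.3000·0.1500 = 0.0450 m before braking
braking distance = 0.3000²/(2·0.8000) = 0.0563 m
human closes 2.0000·0.5250 = 1.0500 m
C+Z_d+Z_r = 0.1200+0.0250+0.0400 = 0.1850 m
sum ≈ 0.0450+0.0563+1.0500+0.1850 ≈ 1.3362 m = S ✓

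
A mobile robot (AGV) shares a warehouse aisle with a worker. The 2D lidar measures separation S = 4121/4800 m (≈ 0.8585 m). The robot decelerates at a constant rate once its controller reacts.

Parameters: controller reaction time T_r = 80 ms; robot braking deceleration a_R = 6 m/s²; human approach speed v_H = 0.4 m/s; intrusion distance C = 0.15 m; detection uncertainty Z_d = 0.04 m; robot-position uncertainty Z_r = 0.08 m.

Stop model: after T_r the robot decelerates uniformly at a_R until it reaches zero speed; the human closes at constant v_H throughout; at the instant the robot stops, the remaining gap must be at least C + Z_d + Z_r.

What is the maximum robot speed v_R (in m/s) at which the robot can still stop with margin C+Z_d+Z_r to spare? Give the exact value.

v_R_max = 37/20 m/s = 1.8500 m/s

quadratic (1/12)·v² + (11/75)·v + (-13357/24000) = 0
  disc = (11/75)² − 4·(1/12)·(-13357/24000) = 8281/40000 ; √disc = 91/200
  v_R = (−(11/75) + 91/200) / (2·(1/12)) = 37/20 m/s
check:
braking lasts T_s = (37/20)/6 = 0.3083 s
reaction-phase robot travel = 1.8500·0.0800 = 0.1480 m
robot under decel: 1.8500²/(2·6.0000) = 0.2852 m
human closes 0.4000·0.3883 = 0.1553 m
margins: 0.1500+0.0400+0.0800 = 0.2700 m
sum ≈ 0.1480+0.2852+0.1553+0.2700 ≈ 0.8585 m = S ✓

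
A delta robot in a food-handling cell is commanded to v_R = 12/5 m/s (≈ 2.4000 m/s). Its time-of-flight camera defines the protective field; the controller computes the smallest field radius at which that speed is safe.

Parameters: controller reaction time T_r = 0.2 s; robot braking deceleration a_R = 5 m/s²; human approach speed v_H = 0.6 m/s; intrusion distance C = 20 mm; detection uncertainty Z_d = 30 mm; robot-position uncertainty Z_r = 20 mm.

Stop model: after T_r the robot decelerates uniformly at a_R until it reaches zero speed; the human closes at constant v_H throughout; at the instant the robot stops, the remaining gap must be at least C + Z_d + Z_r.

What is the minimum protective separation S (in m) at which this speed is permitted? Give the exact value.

stop time T_s = (12/5)/5 = 0.4800 s
robot covers v_R·T_r = 2.4000·0.2000 = 0.4800 m before braking
braking distance = 2.4000²/(2·5.0000) = 0.5760 m
human over T_r+T_s: 0.6000·(0.2000+0.4800) = 0.4080 m
margins: 0.0200+0.0300+0.0200 = 0.0700 m
S_min ≈ 0.4800+0.5760+0.4080+0.0700  ⇒  S_min = 767/500 m

S_min = 767/500 m = 1.5340 m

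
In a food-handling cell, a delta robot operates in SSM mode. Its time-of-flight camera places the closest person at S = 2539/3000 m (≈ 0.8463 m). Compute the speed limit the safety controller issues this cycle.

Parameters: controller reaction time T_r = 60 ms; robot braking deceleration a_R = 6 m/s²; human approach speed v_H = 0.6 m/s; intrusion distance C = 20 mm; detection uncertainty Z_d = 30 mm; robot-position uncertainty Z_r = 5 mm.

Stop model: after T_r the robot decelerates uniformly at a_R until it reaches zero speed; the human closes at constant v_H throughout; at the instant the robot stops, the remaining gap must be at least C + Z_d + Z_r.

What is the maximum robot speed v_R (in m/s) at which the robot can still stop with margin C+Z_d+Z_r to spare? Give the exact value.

v_R_max = 11/5 m/s = 2.2000 m/s

collect terms ⇒ (1/12)·v_R² + (4/25)·v_R + (-1133/1500) = 0
  disc = (4/25)² − 4·(1/12)·(-1133/1500) = 6241/22500 ; √disc = 79/150
  v_R = (−(4/25) + 79/150) / (2·(1/12)) = 11/5 m/s
check:
stop time T_s = (11/5)/6 = 0.3667 s
robot covers v_R·T_r = 2.2000·0.0600 = 0.1320 m before braking
robot under decel: 2.2000²/(2·6.0000) = 0.4033 m
human closes 0.6000·0.4267 = 0.2560 m
C+Z_d+Z_r = 0.0200+0.0300+0.0050 = 0.0550 m
sum ≈ 0.1320+0.4033+0.2560+0.0550 ≈ 0.8463 m = S ✓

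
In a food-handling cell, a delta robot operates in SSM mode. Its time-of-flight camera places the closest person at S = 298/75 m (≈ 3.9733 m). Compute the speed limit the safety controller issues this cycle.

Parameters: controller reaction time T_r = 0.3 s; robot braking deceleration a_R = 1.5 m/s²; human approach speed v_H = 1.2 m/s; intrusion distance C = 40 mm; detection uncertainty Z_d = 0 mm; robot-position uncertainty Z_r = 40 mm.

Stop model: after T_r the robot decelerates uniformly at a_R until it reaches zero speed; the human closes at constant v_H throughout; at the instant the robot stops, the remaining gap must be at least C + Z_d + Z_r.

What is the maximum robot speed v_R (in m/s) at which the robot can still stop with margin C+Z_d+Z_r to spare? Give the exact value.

v_R_max = 2 m/s = 2.0000 m/s

collect terms ⇒ (1/3)·v_R² + (11/10)·v_R + (-53/15) = 0
  disc = (11/10)² − 4·(1/3)·(-53/15) = 5329/900 ; √disc = 73/30
  v_R = (−(11/10) + 73/30) / (2·(1/3)) = 2 m/s
check:
T_s = v_R/a_R = 2/(3/2) = 1.3333 s
robot in T_r: 2.0000·0.3000 = 0.6000 m
robot covers 2.0000·1.3333 − ½·1.5000·1.3333² = 1.3333 m while stopping
human over T_r+T_s: 1.2000·(0.3000+1.3333) = 1.9600 m
residual clearance needed = 0.0400+0.0000+0.0400 = 0.0800 m
sum ≈ 0.6000+1.3333+1.9600+0.0800 ≈ 3.9733 m = S ✓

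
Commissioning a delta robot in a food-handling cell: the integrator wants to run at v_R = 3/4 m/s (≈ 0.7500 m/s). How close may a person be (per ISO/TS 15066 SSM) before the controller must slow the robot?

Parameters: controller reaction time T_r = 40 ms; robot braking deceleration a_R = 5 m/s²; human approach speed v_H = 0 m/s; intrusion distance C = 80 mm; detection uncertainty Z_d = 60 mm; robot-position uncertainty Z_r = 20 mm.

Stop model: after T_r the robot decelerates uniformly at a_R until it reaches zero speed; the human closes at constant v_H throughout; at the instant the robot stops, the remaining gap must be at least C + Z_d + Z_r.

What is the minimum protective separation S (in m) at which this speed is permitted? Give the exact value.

S_min = 197/800 m = 0.2462 m

T_s = v_R/a_R = (3/4)/5 = 0.1500 s
robot covers v_R·T_r = 0.7500·0.0400 = 0.0300 m before braking
robot covers 0.7500·0.1500 − ½·5.0000·0.1500² = 0.0563 m while stopping
person approaches 0.0000·(0.0400+0.1500) = 0.0000 m
margins: 0.0800+0.0600+0.0200 = 0.1600 m
S_min ≈ 0.0300+0.0563+0.0000+0.1600  ⇒  S_min = 197/800 m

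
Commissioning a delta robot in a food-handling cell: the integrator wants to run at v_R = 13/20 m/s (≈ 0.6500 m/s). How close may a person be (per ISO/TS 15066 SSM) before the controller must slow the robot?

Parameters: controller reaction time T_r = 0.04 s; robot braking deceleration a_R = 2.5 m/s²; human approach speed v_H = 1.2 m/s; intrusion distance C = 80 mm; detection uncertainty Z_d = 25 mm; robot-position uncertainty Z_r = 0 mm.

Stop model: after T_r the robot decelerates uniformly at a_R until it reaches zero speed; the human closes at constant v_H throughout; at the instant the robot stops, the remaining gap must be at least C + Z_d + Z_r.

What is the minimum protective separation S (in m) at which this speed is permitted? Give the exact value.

S_min = 1151/2000 m = 0.5755 m

stop time T_s = (13/20)/(5/2) = 0.2600 s
robot in T_r: 0.6500·0.0400 = 0.0260 m
robot under decel: 0.6500²/(2·2.5000) = 0.0845 m
human closes 1.2000·0.3000 = 0.3600 m
residual clearance needed = 0.0800+0.0250+0.0000 = 0.1050 m
S_min ≈ 0.0260+0.0845+0.3600+0.1050  ⇒  S_min = 1151/2000 m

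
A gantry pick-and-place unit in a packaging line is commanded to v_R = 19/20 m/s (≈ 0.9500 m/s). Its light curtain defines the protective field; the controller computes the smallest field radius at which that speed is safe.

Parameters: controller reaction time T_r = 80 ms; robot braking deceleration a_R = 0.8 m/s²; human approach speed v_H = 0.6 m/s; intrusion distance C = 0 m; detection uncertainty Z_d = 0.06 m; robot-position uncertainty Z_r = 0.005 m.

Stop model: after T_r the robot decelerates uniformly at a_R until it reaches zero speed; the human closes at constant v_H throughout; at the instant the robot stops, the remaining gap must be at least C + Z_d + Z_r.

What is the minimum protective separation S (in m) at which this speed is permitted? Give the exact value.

stop time T_s = (19/20)/(4/5) = 1.1875 s
robot in T_r: 0.9500·0.0800 = 0.0760 m
robot covers 0.9500·1.1875 − ½·0.8000·1.1875² = 0.5641 m while stopping
human over T_r+T_s: 0.6000·(0.0800+1.1875) = 0.7605 m
margins: 0.0000+0.0600+0.0050 = 0.0650 m
S_min ≈ 0.0760+0.5641+0.7605+0.0650  ⇒  S_min = 23449/16000 m

S_min = 23449/16000 m = 1.4656 m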